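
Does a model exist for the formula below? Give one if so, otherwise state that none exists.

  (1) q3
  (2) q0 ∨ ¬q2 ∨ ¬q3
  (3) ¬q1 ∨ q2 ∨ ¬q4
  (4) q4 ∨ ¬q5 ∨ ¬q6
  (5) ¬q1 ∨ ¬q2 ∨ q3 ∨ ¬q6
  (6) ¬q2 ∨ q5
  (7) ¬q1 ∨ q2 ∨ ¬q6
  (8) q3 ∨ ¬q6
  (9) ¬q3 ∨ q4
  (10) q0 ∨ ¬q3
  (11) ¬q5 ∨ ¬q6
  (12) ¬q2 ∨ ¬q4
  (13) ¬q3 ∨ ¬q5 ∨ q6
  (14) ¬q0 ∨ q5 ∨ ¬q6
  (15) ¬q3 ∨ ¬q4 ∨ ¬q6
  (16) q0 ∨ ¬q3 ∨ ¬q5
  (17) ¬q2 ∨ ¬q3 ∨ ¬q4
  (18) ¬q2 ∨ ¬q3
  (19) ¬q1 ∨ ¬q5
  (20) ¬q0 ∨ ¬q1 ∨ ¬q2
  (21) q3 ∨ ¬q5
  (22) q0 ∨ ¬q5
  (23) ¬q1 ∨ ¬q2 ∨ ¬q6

q0 = True, q1 = False, q2 = False, q3 = True, q4 = True, q5 = False, q6 = False

Unit clause (q3) forces q3 = True.
In (¬q3 ∨ q4) only q4 is left, so q4 = True.
In (q0 ∨ ¬q3) only q0 is left, so q0 = True.
In (¬q2 ∨ ¬q4) only ¬q2 is left, so q2 = False.
In (¬q3 ∨ ¬q4 ∨ ¬q6) only ¬q6 is left, so q6 = False.
In (¬q1 ∨ q2 ∨ ¬q4) only ¬q1 is left, so q1 = False.
In (¬q3 ∨ ¬q5 ∨ q6) only ¬q5 is left, so q5 = False.
All clauses satisfied.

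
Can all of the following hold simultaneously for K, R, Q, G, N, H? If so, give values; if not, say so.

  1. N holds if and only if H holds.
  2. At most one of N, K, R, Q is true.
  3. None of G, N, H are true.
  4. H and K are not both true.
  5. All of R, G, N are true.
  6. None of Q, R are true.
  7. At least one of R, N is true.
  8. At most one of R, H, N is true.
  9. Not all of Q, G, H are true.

UNSATISFIABLE

Case R = True:
  Constraint (6) is violated (R=T) — contradiction.
Case R = False:
  Constraint (5) is violated (R=F) — contradiction.
Both cases fail — unsatisfiable.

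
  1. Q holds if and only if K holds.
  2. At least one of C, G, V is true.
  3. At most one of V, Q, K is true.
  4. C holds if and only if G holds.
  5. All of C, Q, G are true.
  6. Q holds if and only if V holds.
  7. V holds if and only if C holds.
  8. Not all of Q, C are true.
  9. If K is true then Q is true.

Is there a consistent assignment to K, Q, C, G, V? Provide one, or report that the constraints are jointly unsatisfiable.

Case Q = True:
  (1) with Q=T forces K = True.
  Constraint (3) is violated (Q=T, K=T) — contradiction.
Case Q = False:
  Constraint (5) is violated (Q=F) — contradiction.
Both cases fail — unsatisfiable.

Unsatisfiable — no assignment works.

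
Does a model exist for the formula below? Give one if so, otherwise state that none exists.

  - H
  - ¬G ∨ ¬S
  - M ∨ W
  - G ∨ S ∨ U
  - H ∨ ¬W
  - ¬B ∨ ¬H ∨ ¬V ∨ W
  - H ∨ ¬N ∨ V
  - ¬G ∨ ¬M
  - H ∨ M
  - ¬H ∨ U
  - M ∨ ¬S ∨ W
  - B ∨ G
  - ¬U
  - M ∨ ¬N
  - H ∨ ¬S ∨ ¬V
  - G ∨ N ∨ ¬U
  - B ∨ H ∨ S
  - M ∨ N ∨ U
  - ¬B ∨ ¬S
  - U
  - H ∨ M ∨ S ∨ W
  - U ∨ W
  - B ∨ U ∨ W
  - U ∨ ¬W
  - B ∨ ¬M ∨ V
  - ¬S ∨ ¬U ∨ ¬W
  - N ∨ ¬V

No satisfying assignment exists.

Case U = True:
  Clause (¬U) is falsified — contradiction.
Case U = False:
  Clause (U) is falsified — contradiction.
Both cases fail, so the formula is unsatisfiable.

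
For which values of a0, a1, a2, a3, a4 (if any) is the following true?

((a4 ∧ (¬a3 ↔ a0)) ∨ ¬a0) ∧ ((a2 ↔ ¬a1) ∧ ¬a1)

a0: False; a1: False; a2: True; a3: False; a4: True

  (a4 ∧ (¬a3 ↔ a0)) ∨ ¬a0 = True
    a4 ∧ (¬a3 ↔ a0) = False
      ¬a3 ↔ a0 = False
        ¬a3 = True
    ¬a0 = True
  (a2 ↔ ¬a1) ∧ ¬a1 = True
    a2 ↔ ¬a1 = True
      ¬a1 = True
    ¬a1 = True
Both conjuncts True, so the formula holds.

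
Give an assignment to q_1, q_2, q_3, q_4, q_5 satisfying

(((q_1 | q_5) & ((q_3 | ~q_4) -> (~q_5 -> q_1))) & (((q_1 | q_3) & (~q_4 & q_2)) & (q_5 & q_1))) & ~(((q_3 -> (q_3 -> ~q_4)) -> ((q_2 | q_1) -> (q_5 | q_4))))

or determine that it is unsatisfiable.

Unsatisfiable — no assignment works.

Case q_5 = True: the conjunct ~(((q_3 -> (q_3 -> ~q_4)) -> ((q_2 | q_1) -> (q_5 | q_4)))) becomes ~(((q_3 -> (q_3 -> ~q_4)) -> True)) = False.
Case q_5 = False: the conjunct q_5 is False.
Both cases fail — unsatisfiable.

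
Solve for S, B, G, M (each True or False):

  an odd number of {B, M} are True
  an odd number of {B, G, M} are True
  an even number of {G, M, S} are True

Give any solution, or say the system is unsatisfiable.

S = True, B = False, G = False, M = True

{B, M}: 1 true → odd ✓
{B, G, M}: 1 true → odd ✓
{G, M, S}: 2 true → even ✓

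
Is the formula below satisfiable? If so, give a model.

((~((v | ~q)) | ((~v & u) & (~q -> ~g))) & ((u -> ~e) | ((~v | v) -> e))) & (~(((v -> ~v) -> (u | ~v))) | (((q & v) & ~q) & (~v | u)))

No satisfying assignment exists.

The conjunct ~(((v -> ~v) -> (u | ~v))) | (((q & v) & ~q) & (~v | u)) is unsatisfiable on its own:
  u=F, q=F, v=F: evaluates to False.
  u=F, q=F, v=T: evaluates to False.
  u=F, q=T, v=F: evaluates to False.
  u=F, q=T, v=T: evaluates to False.
  u=T, q=F, v=F: evaluates to False.
  u=T, q=F, v=T: evaluates to False.
  u=T, q=T, v=F: evaluates to False.
  u=T, q=T, v=T: evaluates to False.
So the whole conjunction is unsatisfiable.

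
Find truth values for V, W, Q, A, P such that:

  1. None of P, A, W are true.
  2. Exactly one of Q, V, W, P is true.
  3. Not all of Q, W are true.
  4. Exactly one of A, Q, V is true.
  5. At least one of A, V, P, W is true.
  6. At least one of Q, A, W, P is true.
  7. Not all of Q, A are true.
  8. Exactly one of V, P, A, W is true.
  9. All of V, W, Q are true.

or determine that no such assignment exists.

Case W = True:
  Constraint (1) is violated (W=T) — contradiction.
Case W = False:
  Constraint (9) is violated (W=F) — contradiction.
Both cases fail — unsatisfiable.

UNSATISFIABLE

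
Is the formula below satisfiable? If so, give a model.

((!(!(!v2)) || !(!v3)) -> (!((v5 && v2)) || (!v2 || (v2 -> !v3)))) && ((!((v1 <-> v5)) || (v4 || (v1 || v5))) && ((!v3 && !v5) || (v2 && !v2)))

v1 = True, v2 = False, v3 = False, v4 = False, v5 = False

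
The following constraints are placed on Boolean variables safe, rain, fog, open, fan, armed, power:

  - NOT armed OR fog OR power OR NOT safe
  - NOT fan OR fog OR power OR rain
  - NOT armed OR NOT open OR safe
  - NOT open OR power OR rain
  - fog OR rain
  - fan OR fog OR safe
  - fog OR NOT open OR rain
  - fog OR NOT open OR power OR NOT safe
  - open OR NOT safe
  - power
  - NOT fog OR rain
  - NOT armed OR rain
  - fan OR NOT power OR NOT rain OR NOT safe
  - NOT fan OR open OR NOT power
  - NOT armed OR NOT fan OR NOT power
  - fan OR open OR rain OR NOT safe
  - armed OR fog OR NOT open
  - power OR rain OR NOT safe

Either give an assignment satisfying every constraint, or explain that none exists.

safe=F, rain=T, fog=T, open=F, fan=F, armed=T, power=T

Unit clause (power) forces power = True.
Set safe = False.
Set rain = True.
Try fog = False:
  (fan OR fog OR safe) forces fan = True.
  (NOT fan OR open OR NOT power) forces open = True.
  (NOT armed OR NOT open OR safe) forces armed = False.
  clause (armed OR fog OR NOT open) is falsified — backtrack.
So fog = True.
Set open = False.
  then (NOT fan OR open OR NOT power) forces fan = False.
Set armed = True.
All clauses satisfied.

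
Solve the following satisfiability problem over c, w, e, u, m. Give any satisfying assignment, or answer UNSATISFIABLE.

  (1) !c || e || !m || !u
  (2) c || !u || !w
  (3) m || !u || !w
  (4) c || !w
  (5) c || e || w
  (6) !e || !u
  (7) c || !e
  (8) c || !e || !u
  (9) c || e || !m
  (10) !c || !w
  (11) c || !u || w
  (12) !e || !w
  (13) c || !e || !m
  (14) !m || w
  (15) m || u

c=T, w=F, e=F, u=T, m=F

Try c = False:
  (c || !w) forces w = False.
  (c || e || w) forces e = True.
  clause (c || !e) is falsified — backtrack.
So c = True.
  then (!c || !w) forces w = False.
  then (!m || w) forces m = False.
  then (m || u) forces u = True.
  then (!e || !u) forces e = False.
All clauses satisfied.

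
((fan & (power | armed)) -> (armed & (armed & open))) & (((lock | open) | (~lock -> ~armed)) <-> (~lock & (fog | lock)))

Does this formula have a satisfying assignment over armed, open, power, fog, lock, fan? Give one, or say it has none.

armed=F; open=F; power=T; fog=T; lock=F; fan=F

  (fan & (power | armed)) -> (armed & (armed & open)) = True
    fan & (power | armed) = False
      power | armed = True
    armed & (armed & open) = False
      armed & open = False
  ((lock | open) | (~lock -> ~armed)) <-> (~lock & (fog | lock)) = True
    (lock | open) | (~lock -> ~armed) = True
      lock | open = False
      ~lock -> ~armed = True
        ~lock = True
        ~armed = True
    ~lock & (fog | lock) = True
      ~lock = True
      fog | lock = True
Both conjuncts True, so the formula holds.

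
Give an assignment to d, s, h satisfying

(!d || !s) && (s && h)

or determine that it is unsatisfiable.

d = False; s = True; h = True

  !d || !s = True
    !d = True
    !s = False
  s && h = True
Both conjuncts True, so the formula holds.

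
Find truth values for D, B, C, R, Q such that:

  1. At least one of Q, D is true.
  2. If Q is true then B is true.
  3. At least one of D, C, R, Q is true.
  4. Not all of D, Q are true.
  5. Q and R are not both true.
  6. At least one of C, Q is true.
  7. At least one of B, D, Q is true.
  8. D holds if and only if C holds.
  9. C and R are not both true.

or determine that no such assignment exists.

D = True, B = False, C = True, R = False, Q = False

  (1) {Q, D}: 1 true — at least one ✓
  (2) Q=F ⇒ B: vacuous ✓
  (3) {D, C, R, Q}: 2 true — at least one ✓
  (4) {D, Q}: 1/2 true — not all ✓
  (5) Q=F, R=F — not both ✓
  (6) {C, Q}: 1 true — at least one ✓
  (7) {B, D, Q}: 1 true — at least one ✓
  (8) D=T, C=T — same ✓
  (9) C=T, R=F — not both ✓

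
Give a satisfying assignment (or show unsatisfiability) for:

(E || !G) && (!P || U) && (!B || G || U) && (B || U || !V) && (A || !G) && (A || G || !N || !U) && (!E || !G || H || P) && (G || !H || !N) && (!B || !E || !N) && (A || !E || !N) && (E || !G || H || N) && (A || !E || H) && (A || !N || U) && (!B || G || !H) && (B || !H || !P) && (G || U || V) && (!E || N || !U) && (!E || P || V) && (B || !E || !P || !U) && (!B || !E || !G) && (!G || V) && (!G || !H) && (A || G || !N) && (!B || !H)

V=F, B=T, G=F, P=F, H=F, U=T, A=F, E=F, N=F

Set V = False.
  then (!G || V) forces G = False.
  then (G || U || V) forces U = True.
Set B = True.
  then (!B || G || !H) forces H = False.
Set P = False.
  then (!E || P || V) forces E = False.
Set A = False.
  then (A || G || !N || !U) forces N = False.
All clauses satisfied.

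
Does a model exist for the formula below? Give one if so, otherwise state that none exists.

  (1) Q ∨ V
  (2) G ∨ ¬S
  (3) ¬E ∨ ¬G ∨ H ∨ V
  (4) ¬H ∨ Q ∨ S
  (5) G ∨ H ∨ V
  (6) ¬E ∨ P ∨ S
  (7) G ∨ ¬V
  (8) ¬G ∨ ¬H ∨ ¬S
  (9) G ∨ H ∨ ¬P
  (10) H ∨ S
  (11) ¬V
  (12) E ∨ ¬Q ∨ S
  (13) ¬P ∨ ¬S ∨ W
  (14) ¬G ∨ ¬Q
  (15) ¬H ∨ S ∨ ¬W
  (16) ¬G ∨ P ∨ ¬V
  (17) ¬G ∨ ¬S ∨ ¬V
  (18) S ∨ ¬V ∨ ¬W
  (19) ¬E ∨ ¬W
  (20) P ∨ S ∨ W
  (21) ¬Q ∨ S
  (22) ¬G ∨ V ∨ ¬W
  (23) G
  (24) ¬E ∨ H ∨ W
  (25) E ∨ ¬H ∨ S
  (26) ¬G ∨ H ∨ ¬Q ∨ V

Case G = True:
  (¬V) forces V = False.
  (Q ∨ V) forces Q = True.
  Clause (¬G ∨ ¬Q) is falsified — contradiction.
Case G = False:
  Clause (G) is falsified — contradiction.
Both cases fail, so the formula is unsatisfiable.

The formula is unsatisfiable.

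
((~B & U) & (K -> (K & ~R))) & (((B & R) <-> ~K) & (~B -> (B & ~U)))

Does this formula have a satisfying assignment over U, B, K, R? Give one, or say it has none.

Unsatisfiable — no assignment works.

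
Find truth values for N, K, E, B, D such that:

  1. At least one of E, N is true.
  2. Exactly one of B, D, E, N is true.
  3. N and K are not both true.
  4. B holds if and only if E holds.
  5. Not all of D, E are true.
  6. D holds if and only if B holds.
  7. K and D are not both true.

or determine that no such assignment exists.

N = True, K = False, E = False, B = False, D = False

  (1) {E, N}: 1 true — at least one ✓
  (2) {B, D, E, N}: 1 true — exactly one ✓
  (3) N=T, K=F — not both ✓
  (4) B=F, E=F — same ✓
  (5) {D, E}: 0/2 true — not all ✓
  (6) D=F, B=F — same ✓
  (7) K=F, D=F — not both ✓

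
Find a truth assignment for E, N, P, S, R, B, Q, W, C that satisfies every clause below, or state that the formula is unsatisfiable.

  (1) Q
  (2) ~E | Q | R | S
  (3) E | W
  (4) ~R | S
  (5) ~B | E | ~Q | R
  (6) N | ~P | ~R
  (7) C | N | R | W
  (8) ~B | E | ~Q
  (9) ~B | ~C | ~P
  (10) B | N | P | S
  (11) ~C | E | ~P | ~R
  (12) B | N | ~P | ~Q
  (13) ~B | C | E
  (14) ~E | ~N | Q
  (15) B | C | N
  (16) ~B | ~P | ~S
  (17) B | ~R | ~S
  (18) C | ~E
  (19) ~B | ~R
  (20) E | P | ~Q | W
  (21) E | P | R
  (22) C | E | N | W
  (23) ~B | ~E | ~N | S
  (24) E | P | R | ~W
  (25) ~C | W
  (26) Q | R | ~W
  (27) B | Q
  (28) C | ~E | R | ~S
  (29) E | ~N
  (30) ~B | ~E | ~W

Unit clause (Q) forces Q = True.
Set E = True.
  then (C | ~E) forces C = True.
  then (~C | W) forces W = True.
  then (~B | ~E | ~W) forces B = False.
Set N = False.
  then (B | N | ~P | ~Q) forces P = False.
  then (B | N | P | S) forces S = True.
  then (B | ~R | ~S) forces R = False.
All clauses satisfied.

E=T; N=F; P=F; S=T; R=F; B=F; Q=T; W=T; C=T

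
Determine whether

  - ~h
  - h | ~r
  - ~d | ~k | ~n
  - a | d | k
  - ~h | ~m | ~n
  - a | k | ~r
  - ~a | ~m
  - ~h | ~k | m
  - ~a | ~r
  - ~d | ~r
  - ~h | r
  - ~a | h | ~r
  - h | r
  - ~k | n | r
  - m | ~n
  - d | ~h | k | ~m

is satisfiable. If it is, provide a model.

Case h = True:
  Clause (~h) is falsified — contradiction.
Case h = False:
  (h | ~r) forces r = False.
  Clause (h | r) is falsified — contradiction.
Both cases fail, so the formula is unsatisfiable.

The formula is unsatisfiable.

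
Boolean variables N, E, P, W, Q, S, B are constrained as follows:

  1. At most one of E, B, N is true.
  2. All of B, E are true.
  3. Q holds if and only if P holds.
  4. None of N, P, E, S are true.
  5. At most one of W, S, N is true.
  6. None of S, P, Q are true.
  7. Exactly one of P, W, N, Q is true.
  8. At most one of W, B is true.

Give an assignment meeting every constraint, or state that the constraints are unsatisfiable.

No satisfying assignment exists.

Case E = True:
  Constraint (4) is violated (E=T) — contradiction.
Case E = False:
  Constraint (2) is violated (E=F) — contradiction.
Both cases fail — unsatisfiable.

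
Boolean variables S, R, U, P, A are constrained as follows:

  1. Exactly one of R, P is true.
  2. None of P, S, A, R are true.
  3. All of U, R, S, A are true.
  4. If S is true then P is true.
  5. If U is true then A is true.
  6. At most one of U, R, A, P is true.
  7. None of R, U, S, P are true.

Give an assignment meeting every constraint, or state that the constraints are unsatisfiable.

Case S = True:
  Constraint (2) is violated (S=T) — contradiction.
Case S = False:
  Constraint (3) is violated (S=F) — contradiction.
Both cases fail — unsatisfiable.

No satisfying assignment exists.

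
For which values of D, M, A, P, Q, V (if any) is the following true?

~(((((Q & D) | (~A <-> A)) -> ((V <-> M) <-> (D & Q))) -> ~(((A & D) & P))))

D: True, M: True, A: True, P: True, Q: False, V: False

  ~(((((Q & D) | (~A <-> A)) -> ((V <-> M) <-> (D & Q))) -> ~(((A & D) & P)))) = True
    (((Q & D) | (~A <-> A)) -> ((V <-> M) <-> (D & Q))) -> ~(((A & D) & P)) = False
      ((Q & D) | (~A <-> A)) -> ((V <-> M) <-> (D & Q)) = True
        (Q & D) | (~A <-> A) = False
          Q & D = False
          ~A <-> A = False
            ~A = False
        (V <-> M) <-> (D & Q) = True
          V <-> M = False
          D & Q = False
      ~(((A & D) & P)) = False
        (A & D) & P = True
          A & D = True
The formula evaluates to True.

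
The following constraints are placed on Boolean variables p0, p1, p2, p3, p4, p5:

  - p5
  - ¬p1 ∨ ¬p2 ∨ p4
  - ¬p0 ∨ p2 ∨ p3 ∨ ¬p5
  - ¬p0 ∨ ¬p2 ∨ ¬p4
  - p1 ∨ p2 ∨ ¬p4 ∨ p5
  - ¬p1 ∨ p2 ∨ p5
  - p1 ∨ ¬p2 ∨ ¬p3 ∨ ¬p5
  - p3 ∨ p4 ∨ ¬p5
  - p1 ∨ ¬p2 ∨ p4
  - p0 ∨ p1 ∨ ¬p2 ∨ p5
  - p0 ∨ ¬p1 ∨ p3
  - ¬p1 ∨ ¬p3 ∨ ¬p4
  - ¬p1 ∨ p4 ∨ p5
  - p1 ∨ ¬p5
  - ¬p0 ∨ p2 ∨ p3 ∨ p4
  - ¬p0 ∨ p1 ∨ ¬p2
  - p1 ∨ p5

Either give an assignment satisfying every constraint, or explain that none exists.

p0 = True; p1 = True; p2 = False; p3 = True; p4 = False; p5 = True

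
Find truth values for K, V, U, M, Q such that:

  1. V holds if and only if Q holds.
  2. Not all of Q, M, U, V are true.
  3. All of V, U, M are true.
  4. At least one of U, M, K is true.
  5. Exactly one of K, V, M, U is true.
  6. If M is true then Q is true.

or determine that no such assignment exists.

Case U = True:
  (3) forces V = True.
  Constraint (5) is violated (V=T, U=T) — contradiction.
Case U = False:
  Constraint (3) is violated (U=F) — contradiction.
Both cases fail — unsatisfiable.

The formula is unsatisfiable.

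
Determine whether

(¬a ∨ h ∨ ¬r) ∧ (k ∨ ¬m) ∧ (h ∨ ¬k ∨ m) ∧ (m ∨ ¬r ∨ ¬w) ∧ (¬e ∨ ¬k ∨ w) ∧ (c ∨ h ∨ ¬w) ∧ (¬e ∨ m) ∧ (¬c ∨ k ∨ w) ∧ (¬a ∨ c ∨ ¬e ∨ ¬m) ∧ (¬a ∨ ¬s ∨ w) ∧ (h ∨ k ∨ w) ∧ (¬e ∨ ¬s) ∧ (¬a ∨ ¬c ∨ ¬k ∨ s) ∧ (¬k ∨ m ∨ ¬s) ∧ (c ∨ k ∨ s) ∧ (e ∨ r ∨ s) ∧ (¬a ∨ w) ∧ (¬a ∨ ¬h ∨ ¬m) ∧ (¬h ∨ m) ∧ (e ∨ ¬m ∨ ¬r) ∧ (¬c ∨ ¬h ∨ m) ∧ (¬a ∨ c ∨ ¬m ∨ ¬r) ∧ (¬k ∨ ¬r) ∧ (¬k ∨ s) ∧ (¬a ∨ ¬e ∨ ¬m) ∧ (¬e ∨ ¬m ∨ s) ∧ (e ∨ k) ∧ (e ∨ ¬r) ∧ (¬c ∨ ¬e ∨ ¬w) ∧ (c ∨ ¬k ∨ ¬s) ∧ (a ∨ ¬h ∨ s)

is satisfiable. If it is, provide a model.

a=F; m=T; e=F; h=T; c=T; k=T; w=F; s=T; r=F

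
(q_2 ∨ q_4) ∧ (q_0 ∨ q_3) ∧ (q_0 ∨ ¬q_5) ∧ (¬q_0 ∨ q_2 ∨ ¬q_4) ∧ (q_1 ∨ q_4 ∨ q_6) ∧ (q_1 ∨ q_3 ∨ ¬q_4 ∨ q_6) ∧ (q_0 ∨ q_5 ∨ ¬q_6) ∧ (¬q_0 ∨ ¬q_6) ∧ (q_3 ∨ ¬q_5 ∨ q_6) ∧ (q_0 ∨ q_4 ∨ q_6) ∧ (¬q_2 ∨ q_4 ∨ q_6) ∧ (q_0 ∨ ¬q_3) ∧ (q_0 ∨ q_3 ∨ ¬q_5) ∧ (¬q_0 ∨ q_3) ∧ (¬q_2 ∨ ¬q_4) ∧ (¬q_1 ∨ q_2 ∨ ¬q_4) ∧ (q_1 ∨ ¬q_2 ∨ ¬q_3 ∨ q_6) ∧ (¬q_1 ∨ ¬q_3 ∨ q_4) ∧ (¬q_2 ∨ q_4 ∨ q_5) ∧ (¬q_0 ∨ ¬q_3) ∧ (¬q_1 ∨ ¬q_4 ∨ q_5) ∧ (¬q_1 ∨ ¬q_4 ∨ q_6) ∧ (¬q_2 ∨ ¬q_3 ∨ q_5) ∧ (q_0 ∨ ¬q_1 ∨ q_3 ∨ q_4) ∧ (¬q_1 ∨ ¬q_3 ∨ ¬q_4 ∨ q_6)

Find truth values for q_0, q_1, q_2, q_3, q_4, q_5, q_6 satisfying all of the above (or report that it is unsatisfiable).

The formula is unsatisfiable.

Case q_3 = True:
  (q_0 ∨ ¬q_3) forces q_0 = True.
  Clause (¬q_0 ∨ ¬q_3) is falsified — contradiction.
Case q_3 = False:
  (q_0 ∨ q_3) forces q_0 = True.
  Clause (¬q_0 ∨ q_3) is falsified — contradiction.
Both cases fail, so the formula is unsatisfiable.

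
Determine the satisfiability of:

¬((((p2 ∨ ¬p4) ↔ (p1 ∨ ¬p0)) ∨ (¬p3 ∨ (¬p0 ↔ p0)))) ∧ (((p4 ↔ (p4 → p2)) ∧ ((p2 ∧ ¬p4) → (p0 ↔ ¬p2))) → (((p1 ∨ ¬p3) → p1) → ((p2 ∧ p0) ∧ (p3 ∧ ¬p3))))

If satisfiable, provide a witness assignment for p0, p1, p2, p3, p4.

p0 = True; p1 = False; p2 = False; p3 = True; p4 = False

  ¬((((p2 ∨ ¬p4) ↔ (p1 ∨ ¬p0)) ∨ (¬p3 ∨ (¬p0 ↔ p0)))) = True
    ((p2 ∨ ¬p4) ↔ (p1 ∨ ¬p0)) ∨ (¬p3 ∨ (¬p0 ↔ p0)) = False
      (p2 ∨ ¬p4) ↔ (p1 ∨ ¬p0) = False
        p2 ∨ ¬p4 = True
          ¬p4 = True
        p1 ∨ ¬p0 = False
          ¬p0 = False
      ¬p3 ∨ (¬p0 ↔ p0) = False
        ¬p3 = False
        ¬p0 ↔ p0 = False
          ¬p0 = False
  ((p4 ↔ (p4 → p2)) ∧ ((p2 ∧ ¬p4) → (p0 ↔ ¬p2))) → (((p1 ∨ ¬p3) → p1) → ((p2 ∧ p0) ∧ (p3 ∧ ¬p3))) = True
    (p4 ↔ (p4 → p2)) ∧ ((p2 ∧ ¬p4) → (p0 ↔ ¬p2)) = False
      p4 ↔ (p4 → p2) = False
        p4 → p2 = True
      (p2 ∧ ¬p4) → (p0 ↔ ¬p2) = True
        p2 ∧ ¬p4 = False
          ¬p4 = True
        p0 ↔ ¬p2 = True
          ¬p2 = True
    ((p1 ∨ ¬p3) → p1) → ((p2 ∧ p0) ∧ (p3 ∧ ¬p3)) = False
      (p1 ∨ ¬p3) → p1 = True
        p1 ∨ ¬p3 = False
          ¬p3 = False
      (p2 ∧ p0) ∧ (p3 ∧ ¬p3) = False
        p2 ∧ p0 = False
        p3 ∧ ¬p3 = False
          ¬p3 = False
Both conjuncts True, so the formula holds.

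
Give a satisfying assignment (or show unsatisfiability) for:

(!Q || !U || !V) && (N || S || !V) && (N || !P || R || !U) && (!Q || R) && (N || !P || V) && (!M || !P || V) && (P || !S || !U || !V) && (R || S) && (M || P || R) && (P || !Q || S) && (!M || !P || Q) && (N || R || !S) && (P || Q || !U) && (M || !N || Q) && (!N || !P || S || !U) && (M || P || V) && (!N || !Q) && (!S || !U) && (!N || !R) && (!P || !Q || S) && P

U = False; Q = False; V = True; S = True; R = True; P = True; M = False; N = False

Unit clause (P) forces P = True.
Set U = False.
Set Q = False.
  then (!M || !P || Q) forces M = False.
  then (M || !N || Q) forces N = False.
  then (N || !P || V) forces V = True.
  then (N || S || !V) forces S = True.
  then (N || R || !S) forces R = True.
All clauses satisfied.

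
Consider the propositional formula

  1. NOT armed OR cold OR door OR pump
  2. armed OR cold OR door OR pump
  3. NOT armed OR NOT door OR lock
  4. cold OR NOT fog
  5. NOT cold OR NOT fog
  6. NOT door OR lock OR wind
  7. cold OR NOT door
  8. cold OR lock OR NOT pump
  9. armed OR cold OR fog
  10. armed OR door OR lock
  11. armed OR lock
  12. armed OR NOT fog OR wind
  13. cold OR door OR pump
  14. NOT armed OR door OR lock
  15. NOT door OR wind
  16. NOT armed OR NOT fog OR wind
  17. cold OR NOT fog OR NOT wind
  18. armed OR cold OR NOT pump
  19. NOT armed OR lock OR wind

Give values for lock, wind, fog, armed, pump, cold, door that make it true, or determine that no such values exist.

lock=T, wind=T, fog=F, armed=T, pump=T, cold=F, door=F

Try lock = False:
  (armed OR lock) forces armed = True.
  (NOT armed OR NOT door OR lock) forces door = False.
  clause (NOT armed OR door OR lock) is falsified — backtrack.
So lock = True.
Set wind = True.
Try fog = True:
  (cold OR NOT fog) forces cold = True.
  clause (NOT cold OR NOT fog) is falsified — backtrack.
So fog = False.
Set armed = True.
Set pump = True.
Set cold = False.
  then (cold OR NOT door) forces door = False.
All clauses satisfied.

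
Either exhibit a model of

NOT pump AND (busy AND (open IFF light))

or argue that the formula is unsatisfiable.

light = True; busy = True; pump = False; open = True

  NOT pump = True
  busy AND (open IFF light) = True
    open IFF light = True
Both conjuncts True, so the formula holds.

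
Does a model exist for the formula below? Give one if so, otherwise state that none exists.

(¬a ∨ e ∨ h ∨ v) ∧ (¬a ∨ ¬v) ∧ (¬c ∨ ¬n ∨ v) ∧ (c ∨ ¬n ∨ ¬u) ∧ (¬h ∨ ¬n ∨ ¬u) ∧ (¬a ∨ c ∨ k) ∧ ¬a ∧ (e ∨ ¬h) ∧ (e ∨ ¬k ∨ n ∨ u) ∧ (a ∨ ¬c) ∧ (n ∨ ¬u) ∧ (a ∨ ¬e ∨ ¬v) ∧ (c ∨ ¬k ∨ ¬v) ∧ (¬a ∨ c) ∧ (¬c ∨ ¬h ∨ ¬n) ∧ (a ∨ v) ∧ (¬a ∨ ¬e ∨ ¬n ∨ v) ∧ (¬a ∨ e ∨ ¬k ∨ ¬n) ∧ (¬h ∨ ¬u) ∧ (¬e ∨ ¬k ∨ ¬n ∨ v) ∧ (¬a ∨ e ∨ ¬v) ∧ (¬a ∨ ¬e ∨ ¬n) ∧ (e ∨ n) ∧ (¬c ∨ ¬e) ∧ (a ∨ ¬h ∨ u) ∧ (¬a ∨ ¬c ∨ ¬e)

Unit clause (¬a) forces a = False.
In (a ∨ ¬c) only ¬c is left, so c = False.
In (a ∨ v) only v is left, so v = True.
In (a ∨ ¬e ∨ ¬v) only ¬e is left, so e = False.
In (c ∨ ¬k ∨ ¬v) only ¬k is left, so k = False.
In (e ∨ n) only n is left, so n = True.
In (c ∨ ¬n ∨ ¬u) only ¬u is left, so u = False.
In (e ∨ ¬h) only ¬h is left, so h = False.
All clauses satisfied.

c: False; e: False; v: True; n: True; a: False; h: False; k: False; u: False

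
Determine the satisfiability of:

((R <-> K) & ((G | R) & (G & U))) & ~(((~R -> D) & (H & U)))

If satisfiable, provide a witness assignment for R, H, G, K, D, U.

R = True, H = False, G = True, K = True, D = True, U = True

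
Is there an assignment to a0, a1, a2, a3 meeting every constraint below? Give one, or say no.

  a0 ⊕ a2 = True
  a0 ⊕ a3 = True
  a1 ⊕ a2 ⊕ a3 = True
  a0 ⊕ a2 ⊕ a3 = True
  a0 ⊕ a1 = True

Unsatisfiable — no assignment works.

Adding constraints 3, 4, 5 mod 2: every variable appears an even number of times on the left, so the left side is 0.
But the right sides sum to 1 (mod 2). 0 ≠ 1 — the system is inconsistent.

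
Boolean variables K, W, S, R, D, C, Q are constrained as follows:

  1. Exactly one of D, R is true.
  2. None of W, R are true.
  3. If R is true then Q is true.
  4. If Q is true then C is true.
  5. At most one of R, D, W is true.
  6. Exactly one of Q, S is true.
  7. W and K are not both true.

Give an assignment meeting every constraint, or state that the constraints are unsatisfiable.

K=F, W=F, S=T, R=F, D=T, C=T, Q=F

  (1) {D, R}: 1 true — exactly one ✓
  (2) {W, R}: 0 true — none ✓
  (3) R=F ⇒ Q: vacuous ✓
  (4) Q=F ⇒ C: vacuous ✓
  (5) {R, D, W}: 1 true — at most one ✓
  (6) {Q, S}: 1 true — exactly one ✓
  (7) W=F, K=F — not both ✓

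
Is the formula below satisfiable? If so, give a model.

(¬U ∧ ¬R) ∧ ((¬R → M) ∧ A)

R: False; M: True; A: True; U: False

  ¬U ∧ ¬R = True
    ¬U = True
    ¬R = True
  (¬R → M) ∧ A = True
    ¬R → M = True
      ¬R = True
Both conjuncts True, so the formula holds.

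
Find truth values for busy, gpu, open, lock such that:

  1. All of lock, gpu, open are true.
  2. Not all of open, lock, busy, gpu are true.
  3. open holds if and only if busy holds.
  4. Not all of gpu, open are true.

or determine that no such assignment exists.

UNSATISFIABLE

Case open = True:
  (1) forces lock = True.
  (1) forces gpu = True.
  Constraint (4) is violated (gpu=T, open=T) — contradiction.
Case open = False:
  Constraint (1) is violated (open=F) — contradiction.
Both cases fail — unsatisfiable.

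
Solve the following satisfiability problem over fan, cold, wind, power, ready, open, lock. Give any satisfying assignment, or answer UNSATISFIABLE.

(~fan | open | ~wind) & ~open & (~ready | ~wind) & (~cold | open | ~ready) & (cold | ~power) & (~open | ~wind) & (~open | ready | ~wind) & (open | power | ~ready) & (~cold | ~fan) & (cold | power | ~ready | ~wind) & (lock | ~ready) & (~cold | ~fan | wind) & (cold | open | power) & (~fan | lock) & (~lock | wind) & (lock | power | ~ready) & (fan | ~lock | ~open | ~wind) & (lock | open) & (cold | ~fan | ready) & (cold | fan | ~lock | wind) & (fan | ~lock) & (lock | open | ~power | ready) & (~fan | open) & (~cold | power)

Unsatisfiable — no assignment works.

Case fan = True:
  (~open) forces open = False.
  Clause (~fan | open) is falsified — contradiction.
Case fan = False:
  (~open) forces open = False.
  (lock | open) forces lock = True.
  Clause (fan | ~lock) is falsified — contradiction.
Both cases fail, so the formula is unsatisfiable.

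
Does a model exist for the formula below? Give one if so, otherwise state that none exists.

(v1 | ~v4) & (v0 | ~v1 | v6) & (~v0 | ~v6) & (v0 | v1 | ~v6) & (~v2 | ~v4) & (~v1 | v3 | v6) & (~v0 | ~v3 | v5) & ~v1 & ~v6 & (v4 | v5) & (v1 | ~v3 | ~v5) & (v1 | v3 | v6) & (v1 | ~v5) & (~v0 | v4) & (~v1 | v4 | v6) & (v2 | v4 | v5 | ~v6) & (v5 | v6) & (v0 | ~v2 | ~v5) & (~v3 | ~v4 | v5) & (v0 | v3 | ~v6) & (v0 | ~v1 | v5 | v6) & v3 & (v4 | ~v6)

Case v1 = True:
  Clause (~v1) is falsified — contradiction.
Case v1 = False:
  (v1 | ~v4) forces v4 = False.
  (~v6) forces v6 = False.
  (v4 | v5) forces v5 = True.
  Clause (v1 | ~v5) is falsified — contradiction.
Both cases fail, so the formula is unsatisfiable.

UNSATISFIABLE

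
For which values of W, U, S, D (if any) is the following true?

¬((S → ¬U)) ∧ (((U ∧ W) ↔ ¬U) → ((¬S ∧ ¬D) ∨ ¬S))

W = True, U = True, S = True, D = True

  ¬((S → ¬U)) = True
    S → ¬U = False
      ¬U = False
  ((U ∧ W) ↔ ¬U) → ((¬S ∧ ¬D) ∨ ¬S) = True
    (U ∧ W) ↔ ¬U = False
      U ∧ W = True
      ¬U = False
    (¬S ∧ ¬D) ∨ ¬S = False
      ¬S ∧ ¬D = False
        ¬S = False
        ¬D = False
      ¬S = False
Both conjuncts True, so the formula holds.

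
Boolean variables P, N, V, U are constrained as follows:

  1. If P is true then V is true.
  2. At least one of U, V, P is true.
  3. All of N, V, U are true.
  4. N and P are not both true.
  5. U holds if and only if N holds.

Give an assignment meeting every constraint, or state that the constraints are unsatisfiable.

P=F, N=T, V=T, U=T

  (1) P=F ⇒ V: vacuous ✓
  (2) {U, V, P}: 2 true — at least one ✓
  (3) {N, V, U}: all 3 true ✓
  (4) N=T, P=F — not both ✓
  (5) U=T, N=T — same ✓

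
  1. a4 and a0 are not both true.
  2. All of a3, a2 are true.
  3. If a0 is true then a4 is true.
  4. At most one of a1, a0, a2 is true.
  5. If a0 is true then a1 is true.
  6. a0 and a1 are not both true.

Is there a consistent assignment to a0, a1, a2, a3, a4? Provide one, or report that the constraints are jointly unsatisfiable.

a0 = False, a1 = False, a2 = True, a3 = True, a4 = True

  (1) a4=T, a0=F — not both ✓
  (2) {a3, a2}: all 2 true ✓
  (3) a0=F ⇒ a4: vacuous ✓
  (4) {a1, a0, a2}: 1 true — at most one ✓
  (5) a0=F ⇒ a1: vacuous ✓
  (6) a0=F, a1=F — not both ✓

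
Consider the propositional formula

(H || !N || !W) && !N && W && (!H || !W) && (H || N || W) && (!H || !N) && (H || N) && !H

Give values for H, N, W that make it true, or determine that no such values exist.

Case H = True:
  Clause (!H) is falsified — contradiction.
Case H = False:
  (!N) forces N = False.
  Clause (H || N) is falsified — contradiction.
Both cases fail, so the formula is unsatisfiable.

UNSATISFIABLE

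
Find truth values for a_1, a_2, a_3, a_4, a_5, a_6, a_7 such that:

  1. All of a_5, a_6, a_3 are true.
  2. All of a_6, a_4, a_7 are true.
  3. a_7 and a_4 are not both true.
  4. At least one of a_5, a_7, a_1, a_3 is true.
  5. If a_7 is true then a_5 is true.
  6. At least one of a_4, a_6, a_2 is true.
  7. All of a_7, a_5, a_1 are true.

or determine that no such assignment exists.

Case a_3 = True:
  (1) forces a_5 = True.
  (1) forces a_6 = True.
  (2) forces a_4 = True.
  (2) forces a_7 = True.
  Constraint (3) is violated (a_7=T, a_4=T) — contradiction.
Case a_3 = False:
  Constraint (1) is violated (a_3=F) — contradiction.
Both cases fail — unsatisfiable.

The formula is unsatisfiable.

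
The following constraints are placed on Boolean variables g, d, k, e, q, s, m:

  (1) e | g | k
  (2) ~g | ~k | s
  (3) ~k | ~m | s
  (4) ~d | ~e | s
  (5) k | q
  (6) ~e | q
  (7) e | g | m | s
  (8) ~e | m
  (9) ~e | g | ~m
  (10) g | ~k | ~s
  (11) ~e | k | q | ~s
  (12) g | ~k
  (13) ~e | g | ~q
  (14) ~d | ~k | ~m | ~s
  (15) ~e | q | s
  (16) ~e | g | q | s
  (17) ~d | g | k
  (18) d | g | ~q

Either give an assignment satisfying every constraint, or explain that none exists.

g=T, d=F, k=F, e=F, q=T, s=F, m=T

Set g = True.
Set d = False.
Set k = False.
  then (k | q) forces q = True.
Set e = False.
Set s = False.
Set m = True.
All clauses satisfied.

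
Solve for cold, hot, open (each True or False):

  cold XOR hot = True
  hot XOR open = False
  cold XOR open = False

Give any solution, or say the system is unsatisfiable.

The formula is unsatisfiable.

Adding constraints 1, 2, 3 mod 2: every variable appears an even number of times on the left, so the left side is 0.
But the right sides sum to 1 (mod 2). 0 ≠ 1 — the system is inconsistent.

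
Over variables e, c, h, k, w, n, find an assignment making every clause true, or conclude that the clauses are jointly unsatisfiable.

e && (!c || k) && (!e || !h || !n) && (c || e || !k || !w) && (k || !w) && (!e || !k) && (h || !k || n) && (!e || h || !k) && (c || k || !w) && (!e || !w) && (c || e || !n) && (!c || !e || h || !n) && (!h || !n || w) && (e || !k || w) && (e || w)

e = True, c = False, h = False, k = False, w = False, n = False

Unit clause (e) forces e = True.
In (!e || !k) only !k is left, so k = False.
In (!e || !w) only !w is left, so w = False.
In (!c || k) only !c is left, so c = False.
Set h = False.
Set n = False.
All clauses satisfied.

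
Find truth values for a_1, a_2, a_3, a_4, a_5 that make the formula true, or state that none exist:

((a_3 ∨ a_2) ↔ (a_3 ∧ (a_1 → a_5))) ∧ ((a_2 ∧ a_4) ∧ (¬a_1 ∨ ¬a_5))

a_1=F, a_2=T, a_3=T, a_4=T, a_5=T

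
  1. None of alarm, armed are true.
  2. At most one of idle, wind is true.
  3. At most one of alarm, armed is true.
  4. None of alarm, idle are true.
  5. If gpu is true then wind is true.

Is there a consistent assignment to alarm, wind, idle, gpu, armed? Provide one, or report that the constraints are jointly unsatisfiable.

alarm: False, wind: True, idle: False, gpu: False, armed: False

  (1) {alarm, armed}: 0 true — none ✓
  (2) {idle, wind}: 1 true — at most one ✓
  (3) {alarm, armed}: 0 true — at most one ✓
  (4) {alarm, idle}: 0 true — none ✓
  (5) gpu=F ⇒ wind: vacuous ✓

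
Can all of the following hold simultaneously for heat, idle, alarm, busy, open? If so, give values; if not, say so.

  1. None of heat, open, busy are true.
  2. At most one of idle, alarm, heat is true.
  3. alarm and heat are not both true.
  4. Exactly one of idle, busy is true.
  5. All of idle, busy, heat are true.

Case heat = True:
  Constraint (1) is violated (heat=T) — contradiction.
Case heat = False:
  Constraint (5) is violated (heat=F) — contradiction.
Both cases fail — unsatisfiable.

No satisfying assignment exists.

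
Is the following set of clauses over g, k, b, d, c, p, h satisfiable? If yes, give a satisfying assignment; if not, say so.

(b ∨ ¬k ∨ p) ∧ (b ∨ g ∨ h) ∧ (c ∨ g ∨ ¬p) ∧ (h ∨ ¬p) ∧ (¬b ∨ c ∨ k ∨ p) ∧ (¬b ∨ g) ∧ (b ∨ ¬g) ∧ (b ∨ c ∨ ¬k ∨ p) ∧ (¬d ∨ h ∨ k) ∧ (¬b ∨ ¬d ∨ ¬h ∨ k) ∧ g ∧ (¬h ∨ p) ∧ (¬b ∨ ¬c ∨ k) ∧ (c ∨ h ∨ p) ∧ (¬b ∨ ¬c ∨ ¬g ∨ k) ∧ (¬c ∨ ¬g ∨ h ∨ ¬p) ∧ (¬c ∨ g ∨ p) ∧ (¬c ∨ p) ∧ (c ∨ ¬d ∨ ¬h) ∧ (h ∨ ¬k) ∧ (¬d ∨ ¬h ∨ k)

g: True, k: True, b: True, d: True, c: True, p: True, h: True

Unit clause (g) forces g = True.
In (b ∨ ¬g) only b is left, so b = True.
Set k = True.
  then (h ∨ ¬k) forces h = True.
  then (¬h ∨ p) forces p = True.
Set d = True.
  then (c ∨ ¬d ∨ ¬h) forces c = True.
All clauses satisfied.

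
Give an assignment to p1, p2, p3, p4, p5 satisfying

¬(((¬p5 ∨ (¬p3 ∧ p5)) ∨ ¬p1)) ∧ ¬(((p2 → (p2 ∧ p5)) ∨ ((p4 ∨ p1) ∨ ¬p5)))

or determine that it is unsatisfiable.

UNSATISFIABLE

The conjunct ¬(((p2 → (p2 ∧ p5)) ∨ ((p4 ∨ p1) ∨ ¬p5))) is unsatisfiable on its own:
  p5 = True: simplifies to ¬(((p2 → p2) ∨ (p4 ∨ p1))).
    p2 = True: this becomes ¬((True ∨ (p4 ∨ p1))) = False.
    p2 = False: this becomes ¬((True ∨ (p4 ∨ p1))) = False.
  p5 = False: this becomes ¬((¬p2 ∨ True)) = False.
So the whole conjunction is unsatisfiable.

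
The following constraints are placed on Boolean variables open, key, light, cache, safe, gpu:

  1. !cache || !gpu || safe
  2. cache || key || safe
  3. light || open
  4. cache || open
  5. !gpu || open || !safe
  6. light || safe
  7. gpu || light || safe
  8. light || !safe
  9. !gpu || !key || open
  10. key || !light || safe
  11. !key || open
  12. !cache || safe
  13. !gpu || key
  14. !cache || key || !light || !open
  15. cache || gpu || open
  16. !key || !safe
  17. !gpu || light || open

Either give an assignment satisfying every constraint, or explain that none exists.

open = True; key = True; light = True; cache = False; safe = False; gpu = True

Set open = True.
Set key = True.
  then (!key || !safe) forces safe = False.
  then (light || safe) forces light = True.
  then (!cache || safe) forces cache = False.
Set gpu = True.
All clauses satisfied.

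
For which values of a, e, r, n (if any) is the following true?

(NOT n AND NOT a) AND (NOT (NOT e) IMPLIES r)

a=F, e=F, r=F, n=F

  NOT n AND NOT a = True
    NOT n = True
    NOT a = True
  NOT (NOT e) IMPLIES r = True
    NOT (NOT e) = False
      NOT e = True
Both conjuncts True, so the formula holds.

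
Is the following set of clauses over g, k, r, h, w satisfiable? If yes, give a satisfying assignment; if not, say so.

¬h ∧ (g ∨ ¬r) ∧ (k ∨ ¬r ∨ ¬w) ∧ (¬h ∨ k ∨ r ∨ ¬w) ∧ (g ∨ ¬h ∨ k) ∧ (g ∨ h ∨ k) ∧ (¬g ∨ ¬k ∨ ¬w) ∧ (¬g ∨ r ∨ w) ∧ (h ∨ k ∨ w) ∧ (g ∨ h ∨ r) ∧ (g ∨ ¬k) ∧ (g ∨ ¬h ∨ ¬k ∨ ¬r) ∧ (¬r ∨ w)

Unit clause (¬h) forces h = False.
Set g = True.
Try k = True:
  (¬g ∨ ¬k ∨ ¬w) forces w = False.
  (¬g ∨ r ∨ w) forces r = True.
  clause (¬r ∨ w) is falsified — backtrack.
So k = False.
  then (h ∨ k ∨ w) forces w = True.
  then (k ∨ ¬r ∨ ¬w) forces r = False.
All clauses satisfied.

g = True, k = False, r = False, h = False, w = True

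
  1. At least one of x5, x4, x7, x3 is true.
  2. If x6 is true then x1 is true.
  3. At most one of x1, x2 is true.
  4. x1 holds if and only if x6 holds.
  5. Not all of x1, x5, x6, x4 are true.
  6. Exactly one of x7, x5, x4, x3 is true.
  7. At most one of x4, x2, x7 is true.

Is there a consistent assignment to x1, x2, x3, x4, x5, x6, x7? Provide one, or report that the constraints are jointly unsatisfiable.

x1: False, x2: True, x3: True, x4: False, x5: False, x6: False, x7: False

  (1) {x5, x4, x7, x3}: 1 true — at least one ✓
  (2) x6=F ⇒ x1: vacuous ✓
  (3) {x1, x2}: 1 true — at most one ✓
  (4) x1=F, x6=F — same ✓
  (5) {x1, x5, x6, x4}: 0/4 true — not all ✓
  (6) {x7, x5, x4, x3}: 1 true — exactly one ✓
  (7) {x4, x2, x7}: 1 true — at most one ✓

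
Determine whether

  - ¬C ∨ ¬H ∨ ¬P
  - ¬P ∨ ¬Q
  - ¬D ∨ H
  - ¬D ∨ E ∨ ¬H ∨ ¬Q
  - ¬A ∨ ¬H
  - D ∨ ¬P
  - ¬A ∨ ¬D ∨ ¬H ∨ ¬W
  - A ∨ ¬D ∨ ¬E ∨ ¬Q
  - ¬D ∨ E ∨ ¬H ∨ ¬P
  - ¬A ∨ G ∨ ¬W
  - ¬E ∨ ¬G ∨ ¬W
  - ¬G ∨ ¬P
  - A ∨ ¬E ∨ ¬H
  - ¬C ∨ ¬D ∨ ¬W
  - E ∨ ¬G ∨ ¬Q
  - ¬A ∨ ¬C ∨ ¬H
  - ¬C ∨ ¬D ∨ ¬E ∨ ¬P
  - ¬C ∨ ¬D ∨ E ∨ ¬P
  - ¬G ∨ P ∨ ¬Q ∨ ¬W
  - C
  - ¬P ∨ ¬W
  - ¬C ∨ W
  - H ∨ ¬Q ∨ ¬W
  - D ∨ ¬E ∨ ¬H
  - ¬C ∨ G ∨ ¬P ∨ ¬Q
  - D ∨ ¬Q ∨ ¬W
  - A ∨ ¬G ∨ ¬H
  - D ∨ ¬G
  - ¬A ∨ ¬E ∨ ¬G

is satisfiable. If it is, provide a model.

Unit clause (C) forces C = True.
In (¬C ∨ W) only W is left, so W = True.
In (¬C ∨ ¬D ∨ ¬W) only ¬D is left, so D = False.
In (¬P ∨ ¬W) only ¬P is left, so P = False.
In (D ∨ ¬Q ∨ ¬W) only ¬Q is left, so Q = False.
In (D ∨ ¬G) only ¬G is left, so G = False.
In (¬A ∨ G ∨ ¬W) only ¬A is left, so A = False.
Set E = True.
  then (A ∨ ¬E ∨ ¬H) forces H = False.
All clauses satisfied.

E=T, C=T, P=F, D=F, G=F, H=F, Q=F, A=F, W=T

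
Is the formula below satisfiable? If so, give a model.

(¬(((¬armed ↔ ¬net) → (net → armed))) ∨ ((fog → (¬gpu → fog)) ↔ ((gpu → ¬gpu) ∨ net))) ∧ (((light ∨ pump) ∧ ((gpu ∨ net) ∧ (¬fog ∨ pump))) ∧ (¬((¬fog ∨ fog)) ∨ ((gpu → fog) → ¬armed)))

gpu=T; pump=T; light=F; armed=F; fog=T; net=T

  ¬(((¬armed ↔ ¬net) → (net → armed))) ∨ ((fog → (¬gpu → fog)) ↔ ((gpu → ¬gpu) ∨ net)) = True
    ¬(((¬armed ↔ ¬net) → (net → armed))) = False
      (¬armed ↔ ¬net) → (net → armed) = True
        ¬armed ↔ ¬net = False
          ¬armed = True
          ¬net = False
        net → armed = False
    (fog → (¬gpu → fog)) ↔ ((gpu → ¬gpu) ∨ net) = True
      fog → (¬gpu → fog) = True
        ¬gpu → fog = True
          ¬gpu = False
      (gpu → ¬gpu) ∨ net = True
        gpu → ¬gpu = False
          ¬gpu = False
  ((light ∨ pump) ∧ ((gpu ∨ net) ∧ (¬fog ∨ pump))) ∧ (¬((¬fog ∨ fog)) ∨ ((gpu → fog) → ¬armed)) = True
    (light ∨ pump) ∧ ((gpu ∨ net) ∧ (¬fog ∨ pump)) = True
      light ∨ pump = True
      (gpu ∨ net) ∧ (¬fog ∨ pump) = True
        gpu ∨ net = True
        ¬fog ∨ pump = True
          ¬fog = False
    ¬((¬fog ∨ fog)) ∨ ((gpu → fog) → ¬armed) = True
      ¬((¬fog ∨ fog)) = False
        ¬fog ∨ fog = True
          ¬fog = False
      (gpu → fog) → ¬armed = True
        gpu → fog = True
        ¬armed = True
Both conjuncts True, so the formula holds.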